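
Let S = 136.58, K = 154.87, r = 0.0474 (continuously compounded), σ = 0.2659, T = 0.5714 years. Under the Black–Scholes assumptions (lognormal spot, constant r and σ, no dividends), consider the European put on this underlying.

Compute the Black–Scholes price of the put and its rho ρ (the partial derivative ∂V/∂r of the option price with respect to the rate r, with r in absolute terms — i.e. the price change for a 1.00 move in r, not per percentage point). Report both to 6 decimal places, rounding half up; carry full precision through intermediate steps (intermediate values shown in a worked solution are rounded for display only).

price = 19.926129
ρ = -62.248510

σ√T = 0.2659·√0.5714 = 0.200996
d₁ = (ln(S/K) + (r+σ²/2)T) / (σ√T) = (ln(136.58/154.87) + (0.0474+0.2659²/2)·0.5714) / 0.200996 = (-0.125676 + 0.047284) / 0.200996 = -0.390014
d₂ = d₁ − σ√T = -0.390014 − 0.200996 = -0.591010
e^{−rT} = e^{−0.0474·0.5714} = 0.973279
N(−d₁) = 0.651737,  N(−d₂) = 0.722743
Put price V = K·e^{−rT}·N(−d₂) − S·N(−d₁) = 108.940339 − 89.014210 = 19.926129
ρ = −K·T·e^{−rT}·N(−d₂) = -62.248510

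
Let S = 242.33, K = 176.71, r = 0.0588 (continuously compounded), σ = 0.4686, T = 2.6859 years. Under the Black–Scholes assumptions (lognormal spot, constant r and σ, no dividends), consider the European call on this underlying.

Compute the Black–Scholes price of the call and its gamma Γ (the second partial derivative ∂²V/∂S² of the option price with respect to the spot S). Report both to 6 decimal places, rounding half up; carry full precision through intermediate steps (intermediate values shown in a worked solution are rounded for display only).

σ√T = 0.4686·√2.6859 = 0.767975
d₁ = (ln(S/K) + (r+σ²/2)T) / (σ√T) = (ln(242.33/176.71) + (0.0588+0.4686²/2)·2.6859) / 0.767975 = (0.315790 + 0.452824) / 0.767975 = 1.000832
d₂ = d₁ − σ√T = 1.000832 − 0.767975 = 0.232857
e^{−rT} = e^{−0.0588·2.6859} = 0.853909
N(d₁) = 0.841546,  N(d₂) = 0.592064
Call price V = S·N(d₁) − K·e^{−rT}·N(d₂) = 203.931851 − 89.339002 = 114.592850
φ(d₁) = (1/√(2π))·e^{−d₁²/2} = 0.241769
Γ = φ(d₁) / (S·σ·√T) = 0.001299

price = 114.592850
Γ = 0.001299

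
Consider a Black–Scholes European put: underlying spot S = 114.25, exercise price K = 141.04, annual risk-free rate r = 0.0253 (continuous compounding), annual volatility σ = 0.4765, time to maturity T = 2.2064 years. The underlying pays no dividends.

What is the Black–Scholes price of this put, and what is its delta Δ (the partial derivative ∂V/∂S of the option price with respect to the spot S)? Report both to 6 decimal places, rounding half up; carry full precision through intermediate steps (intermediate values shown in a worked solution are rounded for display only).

price = 44.592430
Δ = -0.446250

σ√T = 0.4765·√2.2064 = 0.707791
d₁ = (ln(S/K) + (r+σ²/2)T) / (σ√T) = (ln(114.25/141.04) + (0.0253+0.4765²/2)·2.2064) / 0.707791 = (-0.210655 + 0.306306) / 0.707791 = 0.135141
d₂ = d₁ − σ√T = 0.135141 − 0.707791 = -0.572650
e^{−rT} = e^{−0.0253·2.2064} = 0.945708
N(−d₁) = 0.446250,  N(−d₂) = 0.716559
Put price V = K·e^{−rT}·N(−d₂) − S·N(−d₁) = 95.576523 − 50.984093 = 44.592430
Δ = −N(−d₁) = -0.446250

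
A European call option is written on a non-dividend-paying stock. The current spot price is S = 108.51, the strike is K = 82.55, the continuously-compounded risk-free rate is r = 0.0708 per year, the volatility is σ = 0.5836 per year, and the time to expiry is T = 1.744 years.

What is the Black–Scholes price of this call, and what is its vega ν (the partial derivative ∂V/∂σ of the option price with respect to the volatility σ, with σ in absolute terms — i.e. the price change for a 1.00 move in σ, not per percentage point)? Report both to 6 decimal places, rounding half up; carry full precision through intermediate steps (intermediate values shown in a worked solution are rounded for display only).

price = 48.304038
ν = 38.117630

σ√T = 0.5836·√1.744 = 0.770706
d₁ = (ln(S/K) + (r+σ²/2)T) / (σ√T) = (ln(108.51/82.55) + (0.0708+0.5836²/2)·1.744) / 0.770706 = (0.273438 + 0.420469) / 0.770706 = 0.900353
d₂ = d₁ − σ√T = 0.900353 − 0.770706 = 0.129647
e^{−rT} = e^{−0.0708·1.744} = 0.883844
N(d₁) = 0.816034,  N(d₂) = 0.551577
Call price V = S·N(d₁) − K·e^{−rT}·N(d₂) = 88.547820 − 40.243782 = 48.304038
φ(d₁) = (1/√(2π))·e^{−d₁²/2} = 0.266001
ν = S·φ(d₁)·√T = 38.117630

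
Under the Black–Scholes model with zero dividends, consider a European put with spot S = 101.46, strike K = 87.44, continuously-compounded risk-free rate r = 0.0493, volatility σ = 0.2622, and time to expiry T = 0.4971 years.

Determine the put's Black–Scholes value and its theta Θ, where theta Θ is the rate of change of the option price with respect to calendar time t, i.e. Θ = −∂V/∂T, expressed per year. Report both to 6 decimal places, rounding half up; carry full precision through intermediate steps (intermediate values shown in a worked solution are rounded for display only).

price = 1.609122
Θ = -3.592828

σ√T = 0.2622·√0.4971 = 0.184865
d₁ = (ln(S/K) + (r+σ²/2)T) / (σ√T) = (ln(101.46/87.44) + (0.0493+0.2622²/2)·0.4971) / 0.184865 = (0.148712 + 0.041595) / 0.184865 = 1.029434
d₂ = d₁ − σ√T = 1.029434 − 0.184865 = 0.844569
e^{−rT} = e^{−0.0493·0.4971} = 0.975791
N(−d₁) = 0.151638,  N(−d₂) = 0.199176
Put price V = K·e^{−rT}·N(−d₂) − S·N(−d₁) = 16.994292 − 15.385170 = 1.609122
φ(d₁) = (1/√(2π))·e^{−d₁²/2} = 0.234850
Θ = −S·φ(d₁)·σ/(2√T) + r·K·e^{−rT}·N(−d₂) = −4.430647 + 0.837819 = -3.592828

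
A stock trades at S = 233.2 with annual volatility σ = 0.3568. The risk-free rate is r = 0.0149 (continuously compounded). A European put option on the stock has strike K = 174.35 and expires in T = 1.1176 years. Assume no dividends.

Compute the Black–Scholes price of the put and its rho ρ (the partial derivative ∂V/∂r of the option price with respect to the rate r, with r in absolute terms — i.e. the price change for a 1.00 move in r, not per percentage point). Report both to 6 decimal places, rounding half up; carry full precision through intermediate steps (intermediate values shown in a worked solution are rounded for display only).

price = 8.734178
ρ = -50.872804

σ√T = 0.3568·√1.1176 = 0.377197
d₁ = (ln(S/K) + (r+σ²/2)T) / (σ√T) = (ln(233.2/174.35) + (0.0149+0.3568²/2)·1.1176) / 0.377197 = (0.290832 + 0.087791) / 0.377197 = 1.003780
d₂ = d₁ − σ√T = 1.003780 − 0.377197 = 0.626583
e^{−rT} = e^{−0.0149·1.1176} = 0.983486
N(−d₁) = 0.157742,  N(−d₂) = 0.265466
Put price V = K·e^{−rT}·N(−d₂) − S·N(−d₁) = 45.519689 − 36.785511 = 8.734178
ρ = −K·T·e^{−rT}·N(−d₂) = -50.872804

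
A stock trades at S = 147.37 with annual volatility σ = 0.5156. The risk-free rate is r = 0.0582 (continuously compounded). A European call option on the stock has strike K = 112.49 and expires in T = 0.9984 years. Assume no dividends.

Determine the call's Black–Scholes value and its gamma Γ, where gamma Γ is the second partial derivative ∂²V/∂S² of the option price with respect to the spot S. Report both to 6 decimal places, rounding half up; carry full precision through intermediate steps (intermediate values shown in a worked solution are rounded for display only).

σ√T = 0.5156·√0.9984 = 0.515187
d₁ = (ln(S/K) + (r+σ²/2)T) / (σ√T) = (ln(147.37/112.49) + (0.0582+0.5156²/2)·0.9984) / 0.515187 = (0.270082 + 0.190816) / 0.515187 = 0.894622
d₂ = d₁ − σ√T = 0.894622 − 0.515187 = 0.379435
e^{−rT} = e^{−0.0582·0.9984} = 0.943549
N(d₁) = 0.814505,  N(d₂) = 0.647817
Call price V = S·N(d₁) − K·e^{−rT}·N(d₂) = 120.033665 − 68.759241 = 51.274424
φ(d₁) = (1/√(2π))·e^{−d₁²/2} = 0.267372
Γ = φ(d₁) / (S·σ·√T) = 0.003522

price = 51.274424
Γ = 0.003522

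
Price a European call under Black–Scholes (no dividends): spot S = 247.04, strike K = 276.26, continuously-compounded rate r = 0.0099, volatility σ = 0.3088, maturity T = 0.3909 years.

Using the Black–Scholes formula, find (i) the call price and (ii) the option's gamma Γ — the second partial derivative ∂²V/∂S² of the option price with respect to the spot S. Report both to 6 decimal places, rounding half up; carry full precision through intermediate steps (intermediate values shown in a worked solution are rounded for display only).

σ√T = 0.3088·√0.3909 = 0.193068
d₁ = (ln(S/K) + (r+σ²/2)T) / (σ√T) = (ln(247.04/276.26) + (0.0099+0.3088²/2)·0.3909) / 0.193068 = (-0.111792 + 0.022508) / 0.193068 = -0.462452
d₂ = d₁ − σ√T = -0.462452 − 0.193068 = -0.655520
e^{−rT} = e^{−0.0099·0.3909} = 0.996138
N(d₁) = 0.321879,  N(d₂) = 0.256067
Call price V = S·N(d₁) − K·e^{−rT}·N(d₂) = 79.516884 − 70.467701 = 9.049183
φ(d₁) = (1/√(2π))·e^{−d₁²/2} = 0.358485
Γ = φ(d₁) / (S·σ·√T) = 0.007516

price = 9.049183
Γ = 0.007516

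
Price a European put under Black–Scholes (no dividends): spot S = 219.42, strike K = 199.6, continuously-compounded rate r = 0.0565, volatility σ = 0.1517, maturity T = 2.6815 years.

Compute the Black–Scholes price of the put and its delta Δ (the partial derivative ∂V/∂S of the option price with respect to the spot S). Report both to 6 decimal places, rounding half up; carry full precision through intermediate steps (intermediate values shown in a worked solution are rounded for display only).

σ√T = 0.1517·√2.6815 = 0.248413
d₁ = (ln(S/K) + (r+σ²/2)T) / (σ√T) = (ln(219.42/199.6) + (0.0565+0.1517²/2)·2.6815) / 0.248413 = (0.094672 + 0.182359) / 0.248413 = 1.115205
d₂ = d₁ − σ√T = 1.115205 − 0.248413 = 0.866792
e^{−rT} = e^{−0.0565·2.6815} = 0.859414
N(−d₁) = 0.132381,  N(−d₂) = 0.193028
Put price V = K·e^{−rT}·N(−d₂) − S·N(−d₁) = 33.111814 − 29.047085 = 4.064729
Δ = −N(−d₁) = -0.132381

price = 4.064729
Δ = -0.132381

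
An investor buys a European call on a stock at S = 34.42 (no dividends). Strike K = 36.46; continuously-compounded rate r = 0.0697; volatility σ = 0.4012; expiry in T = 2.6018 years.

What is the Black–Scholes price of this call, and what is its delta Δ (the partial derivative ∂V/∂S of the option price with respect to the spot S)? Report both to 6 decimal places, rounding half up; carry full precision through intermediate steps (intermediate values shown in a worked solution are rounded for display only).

price = 10.373319
Δ = 0.696662

σ√T = 0.4012·√2.6018 = 0.647139
d₁ = (ln(S/K) + (r+σ²/2)T) / (σ√T) = (ln(34.42/36.46) + (0.0697+0.4012²/2)·2.6018) / 0.647139 = (-0.057578 + 0.390740) / 0.647139 = 0.514823
d₂ = d₁ − σ√T = 0.514823 − 0.647139 = -0.132317
e^{−rT} = e^{−0.0697·2.6018} = 0.834147
N(d₁) = 0.696662,  N(d₂) = 0.447367
Call price V = S·N(d₁) − K·e^{−rT}·N(d₂) = 23.979093 − 13.605774 = 10.373319
Δ = N(d₁) = 0.696662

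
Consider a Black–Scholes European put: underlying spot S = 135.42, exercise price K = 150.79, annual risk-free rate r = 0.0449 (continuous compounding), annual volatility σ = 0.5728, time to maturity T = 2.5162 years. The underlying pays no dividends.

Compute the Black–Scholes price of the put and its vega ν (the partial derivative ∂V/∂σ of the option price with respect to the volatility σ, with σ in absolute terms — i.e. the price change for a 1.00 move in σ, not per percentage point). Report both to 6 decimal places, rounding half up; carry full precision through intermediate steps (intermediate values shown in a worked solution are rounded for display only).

σ√T = 0.5728·√2.5162 = 0.908606
d₁ = (ln(S/K) + (r+σ²/2)T) / (σ√T) = (ln(135.42/150.79) + (0.0449+0.5728²/2)·2.5162) / 0.908606 = (-0.107507 + 0.525760) / 0.908606 = 0.460324
d₂ = d₁ − σ√T = 0.460324 − 0.908606 = -0.448282
e^{−rT} = e^{−0.0449·2.5162} = 0.893171
N(−d₁) = 0.322642,  N(−d₂) = 0.673025
Put price V = K·e^{−rT}·N(−d₂) − S·N(−d₁) = 90.643880 − 43.692181 = 46.951700
φ(d₁) = (1/√(2π))·e^{−d₁²/2} = 0.358837
ν = S·φ(d₁)·√T = 77.081906

price = 46.951700
ν = 77.081906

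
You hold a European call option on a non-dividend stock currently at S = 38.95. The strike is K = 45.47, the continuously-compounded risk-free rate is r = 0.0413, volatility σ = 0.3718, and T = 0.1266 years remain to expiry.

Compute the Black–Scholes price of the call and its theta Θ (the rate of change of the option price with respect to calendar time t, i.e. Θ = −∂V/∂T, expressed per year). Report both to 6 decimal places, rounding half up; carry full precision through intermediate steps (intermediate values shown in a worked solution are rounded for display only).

price = 0.358132
Θ = -4.824211

σ√T = 0.3718·√0.1266 = 0.132290
d₁ = (ln(S/K) + (r+σ²/2)T) / (σ√T) = (ln(38.95/45.47) + (0.0413+0.3718²/2)·0.1266) / 0.132290 = (-0.154774 + 0.013979) / 0.132290 = -1.064293
d₂ = d₁ − σ√T = -1.064293 − 0.132290 = -1.196583
e^{−rT} = e^{−0.0413·0.1266} = 0.994785
N(d₁) = 0.143598,  N(d₂) = 0.115735
Call price V = S·N(d₁) − K·e^{−rT}·N(d₂) = 5.593138 − 5.235006 = 0.358132
φ(d₁) = (1/√(2π))·e^{−d₁²/2} = 0.226435
Θ = −S·φ(d₁)·σ/(2√T) − r·K·e^{−rT}·N(d₂) = −4.608005 − 0.216206 = -4.824211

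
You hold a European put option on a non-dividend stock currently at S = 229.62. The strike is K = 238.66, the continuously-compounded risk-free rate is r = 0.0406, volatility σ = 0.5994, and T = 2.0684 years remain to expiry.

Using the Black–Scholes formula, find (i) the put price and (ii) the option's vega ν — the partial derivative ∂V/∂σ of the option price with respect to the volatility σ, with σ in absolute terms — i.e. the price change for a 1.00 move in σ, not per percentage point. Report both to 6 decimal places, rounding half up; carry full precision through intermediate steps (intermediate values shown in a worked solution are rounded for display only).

σ√T = 0.5994·√2.0684 = 0.862053
d₁ = (ln(S/K) + (r+σ²/2)T) / (σ√T) = (ln(229.62/238.66) + (0.0406+0.5994²/2)·2.0684) / 0.862053 = (-0.038614 + 0.455545) / 0.862053 = 0.483648
d₂ = d₁ − σ√T = 0.483648 − 0.862053 = -0.378405
e^{−rT} = e^{−0.0406·2.0684} = 0.919452
N(−d₁) = 0.314318,  N(−d₂) = 0.647435
Put price V = K·e^{−rT}·N(−d₂) − S·N(−d₁) = 142.070869 − 72.173630 = 69.897239
φ(d₁) = (1/√(2π))·e^{−d₁²/2} = 0.354908
ν = S·φ(d₁)·√T = 117.204118

price = 69.897239
ν = 117.204118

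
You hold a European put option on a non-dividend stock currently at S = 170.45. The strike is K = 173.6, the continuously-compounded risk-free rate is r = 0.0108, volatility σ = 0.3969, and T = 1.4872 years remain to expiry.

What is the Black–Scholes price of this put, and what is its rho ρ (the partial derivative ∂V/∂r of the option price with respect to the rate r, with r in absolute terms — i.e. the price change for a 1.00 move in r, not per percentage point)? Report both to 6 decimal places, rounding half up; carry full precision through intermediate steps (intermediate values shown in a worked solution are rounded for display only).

price = 32.823957
ρ = -151.781624

σ√T = 0.3969·√1.4872 = 0.484023
d₁ = (ln(S/K) + (r+σ²/2)T) / (σ√T) = (ln(170.45/173.6) + (0.0108+0.3969²/2)·1.4872) / 0.484023 = (-0.018312 + 0.133201) / 0.484023 = 0.237363
d₂ = d₁ − σ√T = 0.237363 − 0.484023 = -0.246660
e^{−rT} = e^{−0.0108·1.4872} = 0.984067
N(−d₁) = 0.406188,  N(−d₂) = 0.597414
Put price V = K·e^{−rT}·N(−d₂) − S·N(−d₁) = 102.058650 − 69.234692 = 32.823957
ρ = −K·T·e^{−rT}·N(−d₂) = -151.781624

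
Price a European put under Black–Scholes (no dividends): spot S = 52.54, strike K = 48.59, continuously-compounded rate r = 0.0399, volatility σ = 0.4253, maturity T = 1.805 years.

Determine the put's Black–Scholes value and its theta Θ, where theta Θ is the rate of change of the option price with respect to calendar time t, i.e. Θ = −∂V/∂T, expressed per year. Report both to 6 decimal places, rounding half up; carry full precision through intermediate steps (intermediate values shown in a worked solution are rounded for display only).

σ√T = 0.4253·√1.805 = 0.571392
d₁ = (ln(S/K) + (r+σ²/2)T) / (σ√T) = (ln(52.54/48.59) + (0.0399+0.4253²/2)·1.805) / 0.571392 = (0.078157 + 0.235264) / 0.571392 = 0.548522
d₂ = d₁ − σ√T = 0.548522 − 0.571392 = -0.022870
e^{−rT} = e^{−0.0399·1.805} = 0.930513
N(−d₁) = 0.291667,  N(−d₂) = 0.509123
Put price V = K·e^{−rT}·N(−d₂) − S·N(−d₁) = 23.019292 − 15.324176 = 7.695116
φ(d₁) = (1/√(2π))·e^{−d₁²/2} = 0.343222
Θ = −S·φ(d₁)·σ/(2√T) + r·K·e^{−rT}·N(−d₂) = −2.854253 + 0.918470 = -1.935783

price = 7.695116
Θ = -1.935783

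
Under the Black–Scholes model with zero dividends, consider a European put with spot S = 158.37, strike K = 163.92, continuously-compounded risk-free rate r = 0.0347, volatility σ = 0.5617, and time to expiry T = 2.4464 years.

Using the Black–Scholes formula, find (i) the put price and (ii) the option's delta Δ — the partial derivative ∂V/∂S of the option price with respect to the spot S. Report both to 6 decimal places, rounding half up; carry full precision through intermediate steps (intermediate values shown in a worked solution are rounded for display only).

price = 48.635664
Δ = -0.309702

σ√T = 0.5617·√2.4464 = 0.878553
d₁ = (ln(S/K) + (r+σ²/2)T) / (σ√T) = (ln(158.37/163.92) + (0.0347+0.5617²/2)·2.4464) / 0.878553 = (-0.034444 + 0.470818) / 0.878553 = 0.496696
d₂ = d₁ − σ√T = 0.496696 − 0.878553 = -0.381858
e^{−rT} = e^{−0.0347·2.4464} = 0.918613
N(−d₁) = 0.309702,  N(−d₂) = 0.648717
Put price V = K·e^{−rT}·N(−d₂) − S·N(−d₁) = 97.683143 − 49.047480 = 48.635664
Δ = −N(−d₁) = -0.309702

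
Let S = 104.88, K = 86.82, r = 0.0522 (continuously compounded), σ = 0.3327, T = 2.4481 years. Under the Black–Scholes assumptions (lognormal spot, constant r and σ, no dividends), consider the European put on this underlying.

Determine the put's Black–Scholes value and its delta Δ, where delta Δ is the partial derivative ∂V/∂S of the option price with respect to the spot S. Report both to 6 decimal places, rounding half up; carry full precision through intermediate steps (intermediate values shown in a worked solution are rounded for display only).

price = 7.611137
Δ = -0.192478

σ√T = 0.3327·√2.4481 = 0.520556
d₁ = (ln(S/K) + (r+σ²/2)T) / (σ√T) = (ln(104.88/86.82) + (0.0522+0.3327²/2)·2.4481) / 0.520556 = (0.188980 + 0.263280) / 0.520556 = 0.868802
d₂ = d₁ − σ√T = 0.868802 − 0.520556 = 0.348246
e^{−rT} = e^{−0.0522·2.4481} = 0.880037
N(−d₁) = 0.192478,  N(−d₂) = 0.363828
Put price V = K·e^{−rT}·N(−d₂) − S·N(−d₁) = 27.798208 − 20.187071 = 7.611137
Δ = −N(−d₁) = -0.192478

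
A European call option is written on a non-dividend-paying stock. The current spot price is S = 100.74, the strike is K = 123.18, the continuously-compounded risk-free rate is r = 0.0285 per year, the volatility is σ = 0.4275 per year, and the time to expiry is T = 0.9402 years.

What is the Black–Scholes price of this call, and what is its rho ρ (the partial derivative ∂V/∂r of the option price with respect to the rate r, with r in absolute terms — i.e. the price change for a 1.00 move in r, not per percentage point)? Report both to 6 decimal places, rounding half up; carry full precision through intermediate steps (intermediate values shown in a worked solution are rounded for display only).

σ√T = 0.4275·√0.9402 = 0.414521
d₁ = (ln(S/K) + (r+σ²/2)T) / (σ√T) = (ln(100.74/123.18) + (0.0285+0.4275²/2)·0.9402) / 0.414521 = (-0.201104 + 0.112709) / 0.414521 = -0.213245
d₂ = d₁ − σ√T = -0.213245 − 0.414521 = -0.627765
e^{−rT} = e^{−0.0285·0.9402} = 0.973560
N(d₁) = 0.415568,  N(d₂) = 0.265079
Call price V = S·N(d₁) − K·e^{−rT}·N(d₂) = 41.864326 − 31.789082 = 10.075243
ρ = K·T·e^{−rT}·N(d₂) = 29.888095

price = 10.075243
ρ = 29.888095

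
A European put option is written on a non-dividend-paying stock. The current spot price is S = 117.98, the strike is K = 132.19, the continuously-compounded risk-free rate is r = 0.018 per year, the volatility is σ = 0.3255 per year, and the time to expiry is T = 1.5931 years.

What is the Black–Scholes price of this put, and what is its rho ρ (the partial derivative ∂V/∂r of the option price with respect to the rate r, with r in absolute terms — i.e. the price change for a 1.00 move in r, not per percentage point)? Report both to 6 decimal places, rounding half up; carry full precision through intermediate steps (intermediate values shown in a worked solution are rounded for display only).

price = 25.712694
ρ = -135.059349

σ√T = 0.3255·√1.5931 = 0.410840
d₁ = (ln(S/K) + (r+σ²/2)T) / (σ√T) = (ln(117.98/132.19) + (0.018+0.3255²/2)·1.5931) / 0.410840 = (-0.113725 + 0.113070) / 0.410840 = -0.001594
d₂ = d₁ − σ√T = -0.001594 − 0.410840 = -0.412433
e^{−rT} = e^{−0.018·1.5931} = 0.971731
N(−d₁) = 0.500636,  N(−d₂) = 0.659989
Put price V = K·e^{−rT}·N(−d₂) − S·N(−d₁) = 84.777697 − 59.065004 = 25.712694
ρ = −K·T·e^{−rT}·N(−d₂) = -135.059349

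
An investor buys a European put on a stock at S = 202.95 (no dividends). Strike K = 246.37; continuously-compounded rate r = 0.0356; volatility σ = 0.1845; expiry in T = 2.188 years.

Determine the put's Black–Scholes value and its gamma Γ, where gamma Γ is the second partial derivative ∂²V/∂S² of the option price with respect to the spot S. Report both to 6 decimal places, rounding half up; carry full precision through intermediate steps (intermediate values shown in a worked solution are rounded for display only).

price = 37.925862
Γ = 0.006909

σ√T = 0.1845·√2.188 = 0.272910
d₁ = (ln(S/K) + (r+σ²/2)T) / (σ√T) = (ln(202.95/246.37) + (0.0356+0.1845²/2)·2.188) / 0.272910 = (-0.193875 + 0.115133) / 0.272910 = -0.288527
d₂ = d₁ − σ√T = -0.288527 − 0.272910 = -0.561437
e^{−rT} = e^{−0.0356·2.188} = 0.925064
N(−d₁) = 0.613528,  N(−d₂) = 0.712750
Put price V = K·e^{−rT}·N(−d₂) − S·N(−d₁) = 162.441429 − 124.515568 = 37.925862
φ(d₁) = (1/√(2π))·e^{−d₁²/2} = 0.382678
Γ = φ(d₁) / (S·σ·√T) = 0.006909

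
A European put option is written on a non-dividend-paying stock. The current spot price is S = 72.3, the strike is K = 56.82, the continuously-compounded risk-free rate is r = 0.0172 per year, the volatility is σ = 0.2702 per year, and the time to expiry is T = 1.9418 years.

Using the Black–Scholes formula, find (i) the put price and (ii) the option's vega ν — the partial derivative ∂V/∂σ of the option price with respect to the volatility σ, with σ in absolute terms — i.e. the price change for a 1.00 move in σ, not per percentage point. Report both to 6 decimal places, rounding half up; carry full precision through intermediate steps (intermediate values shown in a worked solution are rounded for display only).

σ√T = 0.2702·√1.9418 = 0.376520
d₁ = (ln(S/K) + (r+σ²/2)T) / (σ√T) = (ln(72.3/56.82) + (0.0172+0.2702²/2)·1.9418) / 0.376520 = (0.240936 + 0.104282) / 0.376520 = 0.916867
d₂ = d₁ − σ√T = 0.916867 − 0.376520 = 0.540347
e^{−rT} = e^{−0.0172·1.9418} = 0.967153
N(−d₁) = 0.179606,  N(−d₂) = 0.294479
Put price V = K·e^{−rT}·N(−d₂) − S·N(−d₁) = 16.182680 − 12.985535 = 3.197144
φ(d₁) = (1/√(2π))·e^{−d₁²/2} = 0.262039
ν = S·φ(d₁)·√T = 26.400189

price = 3.197144
ν = 26.400189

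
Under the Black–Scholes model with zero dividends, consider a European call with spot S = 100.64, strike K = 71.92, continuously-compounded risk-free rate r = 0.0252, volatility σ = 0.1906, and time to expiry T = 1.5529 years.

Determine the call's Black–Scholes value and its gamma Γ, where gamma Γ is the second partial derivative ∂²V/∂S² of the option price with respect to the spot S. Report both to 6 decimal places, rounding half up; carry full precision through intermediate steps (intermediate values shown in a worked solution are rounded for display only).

price = 31.961018
Γ = 0.003947

σ√T = 0.1906·√1.5529 = 0.237517
d₁ = (ln(S/K) + (r+σ²/2)T) / (σ√T) = (ln(100.64/71.92) + (0.0252+0.1906²/2)·1.5529) / 0.237517 = (0.335995 + 0.067340) / 0.237517 = 1.698134
d₂ = d₁ − σ√T = 1.698134 − 0.237517 = 1.460617
e^{−rT} = e^{−0.0252·1.5529} = 0.961623
N(d₁) = 0.955259,  N(d₂) = 0.927940
Call price V = S·N(d₁) − K·e^{−rT}·N(d₂) = 96.137242 − 64.176224 = 31.961018
φ(d₁) = (1/√(2π))·e^{−d₁²/2} = 0.094348
Γ = φ(d₁) / (S·σ·√T) = 0.003947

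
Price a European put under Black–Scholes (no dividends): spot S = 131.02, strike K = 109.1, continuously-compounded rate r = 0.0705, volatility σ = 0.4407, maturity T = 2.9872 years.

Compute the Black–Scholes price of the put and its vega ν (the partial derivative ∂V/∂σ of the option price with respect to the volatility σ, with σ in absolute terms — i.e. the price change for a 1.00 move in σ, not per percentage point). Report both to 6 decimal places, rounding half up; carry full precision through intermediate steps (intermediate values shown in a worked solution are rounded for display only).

σ√T = 0.4407·√2.9872 = 0.761685
d₁ = (ln(S/K) + (r+σ²/2)T) / (σ√T) = (ln(131.02/109.1) + (0.0705+0.4407²/2)·2.9872) / 0.761685 = (0.183085 + 0.500679) / 0.761685 = 0.897700
d₂ = d₁ − σ√T = 0.897700 − 0.761685 = 0.136016
e^{−rT} = e^{−0.0705·2.9872} = 0.810100
N(−d₁) = 0.184673,  N(−d₂) = 0.445905
Put price V = K·e^{−rT}·N(−d₂) − S·N(−d₁) = 39.409891 − 24.195818 = 15.214073
φ(d₁) = (1/√(2π))·e^{−d₁²/2} = 0.266636
ν = S·φ(d₁)·√T = 60.379334

price = 15.214073
ν = 60.379334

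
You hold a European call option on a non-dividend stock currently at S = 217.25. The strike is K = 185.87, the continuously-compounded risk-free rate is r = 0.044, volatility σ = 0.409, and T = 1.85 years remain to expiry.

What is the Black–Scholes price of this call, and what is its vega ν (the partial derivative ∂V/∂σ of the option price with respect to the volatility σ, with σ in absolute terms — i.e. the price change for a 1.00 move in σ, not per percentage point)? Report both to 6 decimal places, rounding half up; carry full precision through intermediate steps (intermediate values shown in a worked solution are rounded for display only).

σ√T = 0.409·√1.85 = 0.556300
d₁ = (ln(S/K) + (r+σ²/2)T) / (σ√T) = (ln(217.25/185.87) + (0.044+0.409²/2)·1.85) / 0.556300 = (0.156001 + 0.236135) / 0.556300 = 0.704900
d₂ = d₁ − σ√T = 0.704900 − 0.556300 = 0.148600
e^{−rT} = e^{−0.044·1.85} = 0.921825
N(d₁) = 0.759564,  N(d₂) = 0.559065
Call price V = S·N(d₁) − K·e^{−rT}·N(d₂) = 165.015254 − 95.790047 = 69.225206
φ(d₁) = (1/√(2π))·e^{−d₁²/2} = 0.311181
ν = S·φ(d₁)·√T = 91.951455

price = 69.225206
ν = 91.951455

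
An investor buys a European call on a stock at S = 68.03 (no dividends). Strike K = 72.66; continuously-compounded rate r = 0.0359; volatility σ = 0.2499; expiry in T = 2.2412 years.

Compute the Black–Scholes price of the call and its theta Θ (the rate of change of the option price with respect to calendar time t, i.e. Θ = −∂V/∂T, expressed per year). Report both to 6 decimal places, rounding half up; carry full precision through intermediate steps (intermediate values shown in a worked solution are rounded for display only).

price = 10.522523
Θ = -3.269859

σ√T = 0.2499·√2.2412 = 0.374116
d₁ = (ln(S/K) + (r+σ²/2)T) / (σ√T) = (ln(68.03/72.66) + (0.0359+0.2499²/2)·2.2412) / 0.374116 = (-0.065842 + 0.150441) / 0.374116 = 0.226128
d₂ = d₁ − σ√T = 0.226128 − 0.374116 = -0.147988
e^{−rT} = e^{−0.0359·2.2412} = 0.922693
N(d₁) = 0.589449,  N(d₂) = 0.441176
Call price V = S·N(d₁) − K·e^{−rT}·N(d₂) = 40.100231 − 29.577709 = 10.522523
φ(d₁) = (1/√(2π))·e^{−d₁²/2} = 0.388872
Θ = −S·φ(d₁)·σ/(2√T) − r·K·e^{−rT}·N(d₂) = −2.208019 − 1.061840 = -3.269859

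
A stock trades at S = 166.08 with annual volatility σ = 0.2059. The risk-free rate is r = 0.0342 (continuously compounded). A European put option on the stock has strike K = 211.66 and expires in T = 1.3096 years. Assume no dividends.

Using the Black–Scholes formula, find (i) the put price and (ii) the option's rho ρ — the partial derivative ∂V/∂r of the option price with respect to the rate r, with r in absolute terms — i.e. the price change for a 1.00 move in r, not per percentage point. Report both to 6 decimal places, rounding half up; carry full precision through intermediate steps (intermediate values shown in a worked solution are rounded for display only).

price = 41.133364
ρ = -220.177135

σ√T = 0.2059·√1.3096 = 0.235627
d₁ = (ln(S/K) + (r+σ²/2)T) / (σ√T) = (ln(166.08/211.66) + (0.0342+0.2059²/2)·1.3096) / 0.235627 = (-0.242512 + 0.072548) / 0.235627 = -0.721322
d₂ = d₁ − σ√T = -0.721322 − 0.235627 = -0.956949
e^{−rT} = e^{−0.0342·1.3096} = 0.956200
N(−d₁) = 0.764644,  N(−d₂) = 0.830704
Put price V = K·e^{−rT}·N(−d₂) − S·N(−d₁) = 168.125485 − 126.992121 = 41.133364
ρ = −K·T·e^{−rT}·N(−d₂) = -220.177135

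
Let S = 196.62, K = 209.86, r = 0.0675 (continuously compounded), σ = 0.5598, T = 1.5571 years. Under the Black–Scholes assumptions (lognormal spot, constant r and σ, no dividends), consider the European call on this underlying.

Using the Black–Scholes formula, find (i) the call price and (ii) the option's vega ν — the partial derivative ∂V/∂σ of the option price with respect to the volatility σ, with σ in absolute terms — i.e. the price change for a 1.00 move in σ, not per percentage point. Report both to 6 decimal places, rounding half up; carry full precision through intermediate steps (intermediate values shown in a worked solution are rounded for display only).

σ√T = 0.5598·√1.5571 = 0.698540
d₁ = (ln(S/K) + (r+σ²/2)T) / (σ√T) = (ln(196.62/209.86) + (0.0675+0.5598²/2)·1.5571) / 0.698540 = (-0.065168 + 0.349083) / 0.698540 = 0.406441
d₂ = d₁ − σ√T = 0.406441 − 0.698540 = -0.292098
e^{−rT} = e^{−0.0675·1.5571} = 0.900231
N(d₁) = 0.657791,  N(d₂) = 0.385106
Call price V = S·N(d₁) − K·e^{−rT}·N(d₂) = 129.334833 − 72.755093 = 56.579740
φ(d₁) = (1/√(2π))·e^{−d₁²/2} = 0.367315
ν = S·φ(d₁)·√T = 90.120681

price = 56.579740
ν = 90.120681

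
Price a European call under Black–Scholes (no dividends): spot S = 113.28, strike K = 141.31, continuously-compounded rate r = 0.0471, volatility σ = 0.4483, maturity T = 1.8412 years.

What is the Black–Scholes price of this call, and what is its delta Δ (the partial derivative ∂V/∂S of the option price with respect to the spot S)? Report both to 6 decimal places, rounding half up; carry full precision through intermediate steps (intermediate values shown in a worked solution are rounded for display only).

price = 21.555697
Δ = 0.533175

σ√T = 0.4483·√1.8412 = 0.608302
d₁ = (ln(S/K) + (r+σ²/2)T) / (σ√T) = (ln(113.28/141.31) + (0.0471+0.4483²/2)·1.8412) / 0.608302 = (-0.221093 + 0.271736) / 0.608302 = 0.083253
d₂ = d₁ − σ√T = 0.083253 − 0.608302 = -0.525049
e^{−rT} = e^{−0.0471·1.8412} = 0.916933
N(d₁) = 0.533175,  N(d₂) = 0.299774
Call price V = S·N(d₁) − K·e^{−rT}·N(d₂) = 60.398026 − 38.842329 = 21.555697
Δ = N(d₁) = 0.533175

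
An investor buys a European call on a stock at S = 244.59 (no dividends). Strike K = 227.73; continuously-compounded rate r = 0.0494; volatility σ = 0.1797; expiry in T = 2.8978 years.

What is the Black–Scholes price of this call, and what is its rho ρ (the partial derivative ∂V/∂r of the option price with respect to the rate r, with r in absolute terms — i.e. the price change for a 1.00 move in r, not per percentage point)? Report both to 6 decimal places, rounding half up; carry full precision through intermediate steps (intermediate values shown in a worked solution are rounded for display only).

σ√T = 0.1797·√2.8978 = 0.305902
d₁ = (ln(S/K) + (r+σ²/2)T) / (σ√T) = (ln(244.59/227.73) + (0.0494+0.1797²/2)·2.8978) / 0.305902 = (0.071423 + 0.189939) / 0.305902 = 0.854398
d₂ = d₁ − σ√T = 0.854398 − 0.305902 = 0.548496
e^{−rT} = e^{−0.0494·2.8978} = 0.866623
N(d₁) = 0.803558,  N(d₂) = 0.708324
Call price V = S·N(d₁) − K·e^{−rT}·N(d₂) = 196.542171 − 139.792063 = 56.750108
ρ = K·T·e^{−rT}·N(d₂) = 405.089440

price = 56.750108
ρ = 405.089440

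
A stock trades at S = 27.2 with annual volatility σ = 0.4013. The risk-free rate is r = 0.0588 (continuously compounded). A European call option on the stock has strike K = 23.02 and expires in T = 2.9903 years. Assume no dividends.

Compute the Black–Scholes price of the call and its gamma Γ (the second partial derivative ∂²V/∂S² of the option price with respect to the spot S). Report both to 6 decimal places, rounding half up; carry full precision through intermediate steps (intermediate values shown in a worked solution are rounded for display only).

σ√T = 0.4013·√2.9903 = 0.693947
d₁ = (ln(S/K) + (r+σ²/2)T) / (σ√T) = (ln(27.2/23.02) + (0.0588+0.4013²/2)·2.9903) / 0.693947 = (0.166854 + 0.416611) / 0.693947 = 0.840791
d₂ = d₁ − σ√T = 0.840791 − 0.693947 = 0.146844
e^{−rT} = e^{−0.0588·2.9903} = 0.838761
N(d₁) = 0.799767,  N(d₂) = 0.558372
Call price V = S·N(d₁) − K·e^{−rT}·N(d₂) = 21.753675 − 10.781205 = 10.972470
φ(d₁) = (1/√(2π))·e^{−d₁²/2} = 0.280158
Γ = φ(d₁) / (S·σ·√T) = 0.014842

price = 10.972470
Γ = 0.014842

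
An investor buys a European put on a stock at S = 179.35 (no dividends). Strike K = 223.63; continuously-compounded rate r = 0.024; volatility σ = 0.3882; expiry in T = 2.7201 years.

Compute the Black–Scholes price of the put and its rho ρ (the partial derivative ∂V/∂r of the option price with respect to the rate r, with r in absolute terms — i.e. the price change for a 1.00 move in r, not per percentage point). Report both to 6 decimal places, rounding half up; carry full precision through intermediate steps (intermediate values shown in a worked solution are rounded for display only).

σ√T = 0.3882·√2.7201 = 0.640248
d₁ = (ln(S/K) + (r+σ²/2)T) / (σ√T) = (ln(179.35/223.63) + (0.024+0.3882²/2)·2.7201) / 0.640248 = (-0.220654 + 0.270241) / 0.640248 = 0.077450
d₂ = d₁ − σ√T = 0.077450 − 0.640248 = -0.562798
e^{−rT} = e^{−0.024·2.7201} = 0.936803
N(−d₁) = 0.469133,  N(−d₂) = 0.713214
Put price V = K·e^{−rT}·N(−d₂) − S·N(−d₁) = 149.416278 − 84.138962 = 65.277316
ρ = −K·T·e^{−rT}·N(−d₂) = -406.427217

price = 65.277316
ρ = -406.427217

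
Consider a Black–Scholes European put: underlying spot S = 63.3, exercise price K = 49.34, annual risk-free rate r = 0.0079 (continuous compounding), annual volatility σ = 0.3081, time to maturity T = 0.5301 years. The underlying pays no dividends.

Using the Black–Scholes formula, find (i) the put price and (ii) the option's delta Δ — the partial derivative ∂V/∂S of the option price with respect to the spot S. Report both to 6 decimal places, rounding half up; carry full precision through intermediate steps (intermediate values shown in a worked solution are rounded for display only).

σ√T = 0.3081·√0.5301 = 0.224321
d₁ = (ln(S/K) + (r+σ²/2)T) / (σ√T) = (ln(63.3/49.34) + (0.0079+0.3081²/2)·0.5301) / 0.224321 = (0.249150 + 0.029348) / 0.224321 = 1.241514
d₂ = d₁ − σ√T = 1.241514 − 0.224321 = 1.017192
e^{−rT} = e^{−0.0079·0.5301} = 0.995821
N(−d₁) = 0.107208,  N(−d₂) = 0.154531
Put price V = K·e^{−rT}·N(−d₂) − S·N(−d₁) = 7.592694 − 6.786267 = 0.806427
Δ = −N(−d₁) = -0.107208

price = 0.806427
Δ = -0.107208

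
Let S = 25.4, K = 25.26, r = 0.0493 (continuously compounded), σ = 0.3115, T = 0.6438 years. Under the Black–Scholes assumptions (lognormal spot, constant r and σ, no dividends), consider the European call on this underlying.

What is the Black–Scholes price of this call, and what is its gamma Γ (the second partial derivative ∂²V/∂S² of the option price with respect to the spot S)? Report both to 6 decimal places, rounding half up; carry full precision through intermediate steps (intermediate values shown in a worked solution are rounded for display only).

σ√T = 0.3115·√0.6438 = 0.249939
d₁ = (ln(S/K) + (r+σ²/2)T) / (σ√T) = (ln(25.4/25.26) + (0.0493+0.3115²/2)·0.6438) / 0.249939 = (0.005527 + 0.062974) / 0.249939 = 0.274071
d₂ = d₁ − σ√T = 0.274071 − 0.249939 = 0.024133
e^{−rT} = e^{−0.0493·0.6438} = 0.968759
N(d₁) = 0.607985,  N(d₂) = 0.509627
Call price V = S·N(d₁) − K·e^{−rT}·N(d₂) = 15.442823 − 12.470999 = 2.971824
φ(d₁) = (1/√(2π))·e^{−d₁²/2} = 0.384237
Γ = φ(d₁) / (S·σ·√T) = 0.060525

price = 2.971824
Γ = 0.060525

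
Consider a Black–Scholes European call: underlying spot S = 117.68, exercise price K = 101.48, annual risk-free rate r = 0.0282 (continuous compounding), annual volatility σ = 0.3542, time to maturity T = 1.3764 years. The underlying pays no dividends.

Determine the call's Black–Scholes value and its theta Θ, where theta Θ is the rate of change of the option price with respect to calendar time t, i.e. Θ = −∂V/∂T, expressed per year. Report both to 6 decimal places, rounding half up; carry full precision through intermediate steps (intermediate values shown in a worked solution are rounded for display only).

σ√T = 0.3542·√1.3764 = 0.415548
d₁ = (ln(S/K) + (r+σ²/2)T) / (σ√T) = (ln(117.68/101.48) + (0.0282+0.3542²/2)·1.3764) / 0.415548 = (0.148107 + 0.125154) / 0.415548 = 0.657594
d₂ = d₁ − σ√T = 0.657594 − 0.415548 = 0.242047
e^{−rT} = e^{−0.0282·1.3764} = 0.961929
N(d₁) = 0.744601,  N(d₂) = 0.595628
Call price V = S·N(d₁) − K·e^{−rT}·N(d₂) = 87.624592 − 58.143157 = 29.481436
φ(d₁) = (1/√(2π))·e^{−d₁²/2} = 0.321373
Θ = −S·φ(d₁)·σ/(2√T) − r·K·e^{−rT}·N(d₂) = −5.708972 − 1.639637 = -7.348609

price = 29.481436
Θ = -7.348609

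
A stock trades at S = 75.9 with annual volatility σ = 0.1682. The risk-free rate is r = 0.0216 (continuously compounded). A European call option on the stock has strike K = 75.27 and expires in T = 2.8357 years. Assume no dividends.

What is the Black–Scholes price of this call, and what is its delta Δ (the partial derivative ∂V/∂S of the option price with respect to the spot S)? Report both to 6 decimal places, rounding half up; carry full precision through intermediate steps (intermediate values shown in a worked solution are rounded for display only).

price = 11.057859
Δ = 0.650732

σ√T = 0.1682·√2.8357 = 0.283241
d₁ = (ln(S/K) + (r+σ²/2)T) / (σ√T) = (ln(75.9/75.27) + (0.0216+0.1682²/2)·2.8357) / 0.283241 = (0.008335 + 0.101364) / 0.283241 = 0.387299
d₂ = d₁ − σ√T = 0.387299 − 0.283241 = 0.104058
e^{−rT} = e^{−0.0216·2.8357} = 0.940587
N(d₁) = 0.650732,  N(d₂) = 0.541438
Call price V = S·N(d₁) − K·e^{−rT}·N(d₂) = 49.390595 − 38.332736 = 11.057859
Δ = N(d₁) = 0.650732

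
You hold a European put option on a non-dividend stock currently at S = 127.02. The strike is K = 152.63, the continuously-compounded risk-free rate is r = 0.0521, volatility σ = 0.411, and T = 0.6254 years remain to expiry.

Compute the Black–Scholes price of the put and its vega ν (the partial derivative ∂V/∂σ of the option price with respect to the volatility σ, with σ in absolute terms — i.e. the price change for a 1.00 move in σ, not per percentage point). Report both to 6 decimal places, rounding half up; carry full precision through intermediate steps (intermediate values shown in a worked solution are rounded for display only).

σ√T = 0.411·√0.6254 = 0.325028
d₁ = (ln(S/K) + (r+σ²/2)T) / (σ√T) = (ln(127.02/152.63) + (0.0521+0.411²/2)·0.6254) / 0.325028 = (-0.183672 + 0.085405) / 0.325028 = -0.302335
d₂ = d₁ − σ√T = -0.302335 − 0.325028 = -0.627363
e^{−rT} = e^{−0.0521·0.6254} = 0.967942
N(−d₁) = 0.618801,  N(−d₂) = 0.734789
Put price V = K·e^{−rT}·N(−d₂) − S·N(−d₁) = 108.555518 − 78.600165 = 29.955353
φ(d₁) = (1/√(2π))·e^{−d₁²/2} = 0.381120
ν = S·φ(d₁)·√T = 38.283577

price = 29.955353
ν = 38.283577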